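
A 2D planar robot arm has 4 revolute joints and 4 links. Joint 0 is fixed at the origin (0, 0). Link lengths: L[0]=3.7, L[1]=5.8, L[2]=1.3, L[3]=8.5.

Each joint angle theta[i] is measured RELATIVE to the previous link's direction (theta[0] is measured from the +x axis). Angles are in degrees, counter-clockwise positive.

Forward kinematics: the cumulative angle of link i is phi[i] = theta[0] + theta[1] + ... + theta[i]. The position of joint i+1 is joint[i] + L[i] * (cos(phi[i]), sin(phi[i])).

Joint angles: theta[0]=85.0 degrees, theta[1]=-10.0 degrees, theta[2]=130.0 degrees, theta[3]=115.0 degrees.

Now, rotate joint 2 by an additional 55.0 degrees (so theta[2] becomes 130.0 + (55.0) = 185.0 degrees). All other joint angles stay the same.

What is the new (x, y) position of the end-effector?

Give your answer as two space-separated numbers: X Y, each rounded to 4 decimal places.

Answer: 9.8083 10.2080

Derivation:
joint[0] = (0.0000, 0.0000)  (base)
link 0: phi[0] = 85 = 85 deg
  cos(85 deg) = 0.0872, sin(85 deg) = 0.9962
  joint[1] = (0.0000, 0.0000) + 3.7 * (0.0872, 0.9962) = (0.0000 + 0.3225, 0.0000 + 3.6859) = (0.3225, 3.6859)
link 1: phi[1] = 85 + -10 = 75 deg
  cos(75 deg) = 0.2588, sin(75 deg) = 0.9659
  joint[2] = (0.3225, 3.6859) + 5.8 * (0.2588, 0.9659) = (0.3225 + 1.5012, 3.6859 + 5.6024) = (1.8236, 9.2883)
link 2: phi[2] = 85 + -10 + 185 = 260 deg
  cos(260 deg) = -0.1736, sin(260 deg) = -0.9848
  joint[3] = (1.8236, 9.2883) + 1.3 * (-0.1736, -0.9848) = (1.8236 + -0.2257, 9.2883 + -1.2803) = (1.5979, 8.0080)
link 3: phi[3] = 85 + -10 + 185 + 115 = 375 deg
  cos(375 deg) = 0.9659, sin(375 deg) = 0.2588
  joint[4] = (1.5979, 8.0080) + 8.5 * (0.9659, 0.2588) = (1.5979 + 8.2104, 8.0080 + 2.2000) = (9.8083, 10.2080)
End effector: (9.8083, 10.2080)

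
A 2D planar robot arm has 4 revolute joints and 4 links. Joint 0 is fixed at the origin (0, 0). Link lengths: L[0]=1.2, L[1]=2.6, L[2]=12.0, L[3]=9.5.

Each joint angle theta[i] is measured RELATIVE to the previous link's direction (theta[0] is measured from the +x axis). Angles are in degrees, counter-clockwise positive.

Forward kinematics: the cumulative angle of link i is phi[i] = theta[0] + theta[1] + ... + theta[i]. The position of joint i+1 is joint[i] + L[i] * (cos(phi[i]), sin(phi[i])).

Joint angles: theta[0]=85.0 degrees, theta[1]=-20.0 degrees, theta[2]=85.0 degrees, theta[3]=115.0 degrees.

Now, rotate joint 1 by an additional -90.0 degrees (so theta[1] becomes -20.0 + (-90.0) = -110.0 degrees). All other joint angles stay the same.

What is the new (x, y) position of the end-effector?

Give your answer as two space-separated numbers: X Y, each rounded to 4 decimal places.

joint[0] = (0.0000, 0.0000)  (base)
link 0: phi[0] = 85 = 85 deg
  cos(85 deg) = 0.0872, sin(85 deg) = 0.9962
  joint[1] = (0.0000, 0.0000) + 1.2 * (0.0872, 0.9962) = (0.0000 + 0.1046, 0.0000 + 1.1954) = (0.1046, 1.1954)
link 1: phi[1] = 85 + -110 = -25 deg
  cos(-25 deg) = 0.9063, sin(-25 deg) = -0.4226
  joint[2] = (0.1046, 1.1954) + 2.6 * (0.9063, -0.4226) = (0.1046 + 2.3564, 1.1954 + -1.0988) = (2.4610, 0.0966)
link 2: phi[2] = 85 + -110 + 85 = 60 deg
  cos(60 deg) = 0.5000, sin(60 deg) = 0.8660
  joint[3] = (2.4610, 0.0966) + 12 * (0.5000, 0.8660) = (2.4610 + 6.0000, 0.0966 + 10.3923) = (8.4610, 10.4889)
link 3: phi[3] = 85 + -110 + 85 + 115 = 175 deg
  cos(175 deg) = -0.9962, sin(175 deg) = 0.0872
  joint[4] = (8.4610, 10.4889) + 9.5 * (-0.9962, 0.0872) = (8.4610 + -9.4638, 10.4889 + 0.8280) = (-1.0029, 11.3169)
End effector: (-1.0029, 11.3169)

Answer: -1.0029 11.3169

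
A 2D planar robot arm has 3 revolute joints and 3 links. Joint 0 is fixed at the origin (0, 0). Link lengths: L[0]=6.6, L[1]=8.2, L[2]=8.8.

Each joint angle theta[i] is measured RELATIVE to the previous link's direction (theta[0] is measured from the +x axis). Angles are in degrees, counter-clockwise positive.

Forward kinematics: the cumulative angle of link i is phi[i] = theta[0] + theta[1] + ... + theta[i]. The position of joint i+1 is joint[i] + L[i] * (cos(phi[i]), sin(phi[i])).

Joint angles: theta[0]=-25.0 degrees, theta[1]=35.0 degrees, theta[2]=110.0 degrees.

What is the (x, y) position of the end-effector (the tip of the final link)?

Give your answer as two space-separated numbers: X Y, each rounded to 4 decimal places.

joint[0] = (0.0000, 0.0000)  (base)
link 0: phi[0] = -25 = -25 deg
  cos(-25 deg) = 0.9063, sin(-25 deg) = -0.4226
  joint[1] = (0.0000, 0.0000) + 6.6 * (0.9063, -0.4226) = (0.0000 + 5.9816, 0.0000 + -2.7893) = (5.9816, -2.7893)
link 1: phi[1] = -25 + 35 = 10 deg
  cos(10 deg) = 0.9848, sin(10 deg) = 0.1736
  joint[2] = (5.9816, -2.7893) + 8.2 * (0.9848, 0.1736) = (5.9816 + 8.0754, -2.7893 + 1.4239) = (14.0571, -1.3654)
link 2: phi[2] = -25 + 35 + 110 = 120 deg
  cos(120 deg) = -0.5000, sin(120 deg) = 0.8660
  joint[3] = (14.0571, -1.3654) + 8.8 * (-0.5000, 0.8660) = (14.0571 + -4.4000, -1.3654 + 7.6210) = (9.6571, 6.2557)
End effector: (9.6571, 6.2557)

Answer: 9.6571 6.2557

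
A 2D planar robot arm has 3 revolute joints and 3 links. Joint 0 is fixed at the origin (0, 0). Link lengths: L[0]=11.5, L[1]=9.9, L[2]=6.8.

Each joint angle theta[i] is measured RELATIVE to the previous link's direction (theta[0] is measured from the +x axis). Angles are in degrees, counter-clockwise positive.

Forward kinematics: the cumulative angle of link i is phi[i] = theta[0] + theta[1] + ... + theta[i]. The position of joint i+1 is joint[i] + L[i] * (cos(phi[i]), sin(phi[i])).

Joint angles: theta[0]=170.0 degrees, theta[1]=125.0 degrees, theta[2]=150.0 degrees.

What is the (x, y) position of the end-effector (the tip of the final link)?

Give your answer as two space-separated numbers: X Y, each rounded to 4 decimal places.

Answer: -6.5487 -0.2014

Derivation:
joint[0] = (0.0000, 0.0000)  (base)
link 0: phi[0] = 170 = 170 deg
  cos(170 deg) = -0.9848, sin(170 deg) = 0.1736
  joint[1] = (0.0000, 0.0000) + 11.5 * (-0.9848, 0.1736) = (0.0000 + -11.3253, 0.0000 + 1.9970) = (-11.3253, 1.9970)
link 1: phi[1] = 170 + 125 = 295 deg
  cos(295 deg) = 0.4226, sin(295 deg) = -0.9063
  joint[2] = (-11.3253, 1.9970) + 9.9 * (0.4226, -0.9063) = (-11.3253 + 4.1839, 1.9970 + -8.9724) = (-7.1414, -6.9755)
link 2: phi[2] = 170 + 125 + 150 = 445 deg
  cos(445 deg) = 0.0872, sin(445 deg) = 0.9962
  joint[3] = (-7.1414, -6.9755) + 6.8 * (0.0872, 0.9962) = (-7.1414 + 0.5927, -6.9755 + 6.7741) = (-6.5487, -0.2014)
End effector: (-6.5487, -0.2014)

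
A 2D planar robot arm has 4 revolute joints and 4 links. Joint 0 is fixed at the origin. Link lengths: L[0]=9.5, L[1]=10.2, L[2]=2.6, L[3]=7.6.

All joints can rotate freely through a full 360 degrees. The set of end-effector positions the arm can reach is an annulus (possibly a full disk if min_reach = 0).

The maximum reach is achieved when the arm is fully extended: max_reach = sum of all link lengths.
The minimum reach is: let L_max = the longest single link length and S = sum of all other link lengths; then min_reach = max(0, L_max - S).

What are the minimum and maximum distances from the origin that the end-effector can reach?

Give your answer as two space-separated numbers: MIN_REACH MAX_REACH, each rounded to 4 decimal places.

Answer: 0.0000 29.9000

Derivation:
Link lengths: [9.5, 10.2, 2.6, 7.6]
max_reach = 9.5 + 10.2 + 2.6 + 7.6 = 29.9
L_max = max([9.5, 10.2, 2.6, 7.6]) = 10.2
S (sum of others) = 29.9 - 10.2 = 19.7
min_reach = max(0, 10.2 - 19.7) = max(0, -9.5) = 0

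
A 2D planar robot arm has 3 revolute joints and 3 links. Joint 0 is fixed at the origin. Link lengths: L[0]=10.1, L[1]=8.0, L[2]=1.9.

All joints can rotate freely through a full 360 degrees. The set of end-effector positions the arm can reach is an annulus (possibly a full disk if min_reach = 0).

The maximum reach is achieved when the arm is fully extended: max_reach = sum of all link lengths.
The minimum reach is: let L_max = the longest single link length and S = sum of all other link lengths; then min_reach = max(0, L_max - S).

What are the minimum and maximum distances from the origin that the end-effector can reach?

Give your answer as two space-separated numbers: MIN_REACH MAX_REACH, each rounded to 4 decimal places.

Answer: 0.2000 20.0000

Derivation:
Link lengths: [10.1, 8.0, 1.9]
max_reach = 10.1 + 8 + 1.9 = 20
L_max = max([10.1, 8.0, 1.9]) = 10.1
S (sum of others) = 20 - 10.1 = 9.9
min_reach = max(0, 10.1 - 9.9) = max(0, 0.2) = 0.2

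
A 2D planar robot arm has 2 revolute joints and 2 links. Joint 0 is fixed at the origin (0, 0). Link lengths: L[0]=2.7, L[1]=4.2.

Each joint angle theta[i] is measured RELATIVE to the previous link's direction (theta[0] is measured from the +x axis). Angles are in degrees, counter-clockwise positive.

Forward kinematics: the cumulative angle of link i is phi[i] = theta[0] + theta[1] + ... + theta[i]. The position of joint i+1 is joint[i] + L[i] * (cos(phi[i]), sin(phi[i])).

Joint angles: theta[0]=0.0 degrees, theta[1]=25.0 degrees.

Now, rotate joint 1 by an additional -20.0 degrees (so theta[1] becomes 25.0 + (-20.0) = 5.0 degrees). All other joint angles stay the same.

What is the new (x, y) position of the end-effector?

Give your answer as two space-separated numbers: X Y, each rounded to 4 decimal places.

joint[0] = (0.0000, 0.0000)  (base)
link 0: phi[0] = 0 = 0 deg
  cos(0 deg) = 1.0000, sin(0 deg) = 0.0000
  joint[1] = (0.0000, 0.0000) + 2.7 * (1.0000, 0.0000) = (0.0000 + 2.7000, 0.0000 + 0.0000) = (2.7000, 0.0000)
link 1: phi[1] = 0 + 5 = 5 deg
  cos(5 deg) = 0.9962, sin(5 deg) = 0.0872
  joint[2] = (2.7000, 0.0000) + 4.2 * (0.9962, 0.0872) = (2.7000 + 4.1840, 0.0000 + 0.3661) = (6.8840, 0.3661)
End effector: (6.8840, 0.3661)

Answer: 6.8840 0.3661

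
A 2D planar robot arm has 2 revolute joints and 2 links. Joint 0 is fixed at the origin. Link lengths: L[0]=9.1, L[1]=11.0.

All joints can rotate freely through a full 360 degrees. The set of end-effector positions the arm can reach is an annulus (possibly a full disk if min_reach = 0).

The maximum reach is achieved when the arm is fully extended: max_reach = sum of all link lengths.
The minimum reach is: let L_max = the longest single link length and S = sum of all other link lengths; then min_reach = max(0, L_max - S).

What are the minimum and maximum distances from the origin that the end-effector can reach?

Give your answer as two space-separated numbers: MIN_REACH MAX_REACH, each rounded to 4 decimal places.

Answer: 1.9000 20.1000

Derivation:
Link lengths: [9.1, 11.0]
max_reach = 9.1 + 11 = 20.1
L_max = max([9.1, 11.0]) = 11
S (sum of others) = 20.1 - 11 = 9.1
min_reach = max(0, 11 - 9.1) = max(0, 1.9) = 1.9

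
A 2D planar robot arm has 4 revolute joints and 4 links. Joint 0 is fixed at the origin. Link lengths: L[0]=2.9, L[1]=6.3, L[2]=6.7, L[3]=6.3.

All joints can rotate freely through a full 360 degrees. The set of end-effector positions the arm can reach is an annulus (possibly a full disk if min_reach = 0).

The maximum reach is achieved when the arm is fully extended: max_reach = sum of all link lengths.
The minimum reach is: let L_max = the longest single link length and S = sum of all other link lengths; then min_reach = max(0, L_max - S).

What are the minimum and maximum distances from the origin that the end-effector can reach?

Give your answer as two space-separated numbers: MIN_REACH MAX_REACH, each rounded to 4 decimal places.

Link lengths: [2.9, 6.3, 6.7, 6.3]
max_reach = 2.9 + 6.3 + 6.7 + 6.3 = 22.2
L_max = max([2.9, 6.3, 6.7, 6.3]) = 6.7
S (sum of others) = 22.2 - 6.7 = 15.5
min_reach = max(0, 6.7 - 15.5) = max(0, -8.8) = 0

Answer: 0.0000 22.2000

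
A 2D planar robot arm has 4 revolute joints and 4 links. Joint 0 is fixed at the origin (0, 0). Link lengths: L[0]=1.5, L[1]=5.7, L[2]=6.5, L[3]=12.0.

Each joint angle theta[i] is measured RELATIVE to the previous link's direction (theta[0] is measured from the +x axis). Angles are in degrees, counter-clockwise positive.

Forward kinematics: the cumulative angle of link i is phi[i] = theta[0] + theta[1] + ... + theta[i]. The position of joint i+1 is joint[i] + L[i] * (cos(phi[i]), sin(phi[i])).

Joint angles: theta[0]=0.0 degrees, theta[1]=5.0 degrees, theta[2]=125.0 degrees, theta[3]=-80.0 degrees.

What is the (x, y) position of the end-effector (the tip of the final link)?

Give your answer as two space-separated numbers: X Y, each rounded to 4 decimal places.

joint[0] = (0.0000, 0.0000)  (base)
link 0: phi[0] = 0 = 0 deg
  cos(0 deg) = 1.0000, sin(0 deg) = 0.0000
  joint[1] = (0.0000, 0.0000) + 1.5 * (1.0000, 0.0000) = (0.0000 + 1.5000, 0.0000 + 0.0000) = (1.5000, 0.0000)
link 1: phi[1] = 0 + 5 = 5 deg
  cos(5 deg) = 0.9962, sin(5 deg) = 0.0872
  joint[2] = (1.5000, 0.0000) + 5.7 * (0.9962, 0.0872) = (1.5000 + 5.6783, 0.0000 + 0.4968) = (7.1783, 0.4968)
link 2: phi[2] = 0 + 5 + 125 = 130 deg
  cos(130 deg) = -0.6428, sin(130 deg) = 0.7660
  joint[3] = (7.1783, 0.4968) + 6.5 * (-0.6428, 0.7660) = (7.1783 + -4.1781, 0.4968 + 4.9793) = (3.0002, 5.4761)
link 3: phi[3] = 0 + 5 + 125 + -80 = 50 deg
  cos(50 deg) = 0.6428, sin(50 deg) = 0.7660
  joint[4] = (3.0002, 5.4761) + 12 * (0.6428, 0.7660) = (3.0002 + 7.7135, 5.4761 + 9.1925) = (10.7136, 14.6686)
End effector: (10.7136, 14.6686)

Answer: 10.7136 14.6686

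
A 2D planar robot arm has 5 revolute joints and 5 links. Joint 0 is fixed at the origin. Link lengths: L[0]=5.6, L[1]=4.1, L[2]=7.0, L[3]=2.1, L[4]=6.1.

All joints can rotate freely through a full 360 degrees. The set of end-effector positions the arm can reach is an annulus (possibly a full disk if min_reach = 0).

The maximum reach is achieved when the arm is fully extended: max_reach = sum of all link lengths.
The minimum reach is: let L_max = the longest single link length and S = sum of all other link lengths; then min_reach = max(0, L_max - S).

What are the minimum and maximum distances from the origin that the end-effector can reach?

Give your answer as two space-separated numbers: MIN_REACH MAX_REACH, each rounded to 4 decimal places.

Answer: 0.0000 24.9000

Derivation:
Link lengths: [5.6, 4.1, 7.0, 2.1, 6.1]
max_reach = 5.6 + 4.1 + 7 + 2.1 + 6.1 = 24.9
L_max = max([5.6, 4.1, 7.0, 2.1, 6.1]) = 7
S (sum of others) = 24.9 - 7 = 17.9
min_reach = max(0, 7 - 17.9) = max(0, -10.9) = 0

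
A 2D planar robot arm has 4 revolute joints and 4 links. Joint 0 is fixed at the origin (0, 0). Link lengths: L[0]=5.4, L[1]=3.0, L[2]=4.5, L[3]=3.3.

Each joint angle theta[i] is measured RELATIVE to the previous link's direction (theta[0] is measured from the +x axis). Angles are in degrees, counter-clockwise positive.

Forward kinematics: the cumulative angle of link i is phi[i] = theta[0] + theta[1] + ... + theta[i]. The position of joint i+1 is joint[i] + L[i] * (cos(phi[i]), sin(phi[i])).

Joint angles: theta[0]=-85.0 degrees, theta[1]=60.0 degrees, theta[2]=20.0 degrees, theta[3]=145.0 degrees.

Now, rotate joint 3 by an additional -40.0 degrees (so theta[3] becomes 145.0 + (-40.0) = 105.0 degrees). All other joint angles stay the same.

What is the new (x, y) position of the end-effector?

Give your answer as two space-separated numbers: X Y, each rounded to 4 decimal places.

joint[0] = (0.0000, 0.0000)  (base)
link 0: phi[0] = -85 = -85 deg
  cos(-85 deg) = 0.0872, sin(-85 deg) = -0.9962
  joint[1] = (0.0000, 0.0000) + 5.4 * (0.0872, -0.9962) = (0.0000 + 0.4706, 0.0000 + -5.3795) = (0.4706, -5.3795)
link 1: phi[1] = -85 + 60 = -25 deg
  cos(-25 deg) = 0.9063, sin(-25 deg) = -0.4226
  joint[2] = (0.4706, -5.3795) + 3 * (0.9063, -0.4226) = (0.4706 + 2.7189, -5.3795 + -1.2679) = (3.1896, -6.6473)
link 2: phi[2] = -85 + 60 + 20 = -5 deg
  cos(-5 deg) = 0.9962, sin(-5 deg) = -0.0872
  joint[3] = (3.1896, -6.6473) + 4.5 * (0.9962, -0.0872) = (3.1896 + 4.4829, -6.6473 + -0.3922) = (7.6724, -7.0395)
link 3: phi[3] = -85 + 60 + 20 + 105 = 100 deg
  cos(100 deg) = -0.1736, sin(100 deg) = 0.9848
  joint[4] = (7.6724, -7.0395) + 3.3 * (-0.1736, 0.9848) = (7.6724 + -0.5730, -7.0395 + 3.2499) = (7.0994, -3.7896)
End effector: (7.0994, -3.7896)

Answer: 7.0994 -3.7896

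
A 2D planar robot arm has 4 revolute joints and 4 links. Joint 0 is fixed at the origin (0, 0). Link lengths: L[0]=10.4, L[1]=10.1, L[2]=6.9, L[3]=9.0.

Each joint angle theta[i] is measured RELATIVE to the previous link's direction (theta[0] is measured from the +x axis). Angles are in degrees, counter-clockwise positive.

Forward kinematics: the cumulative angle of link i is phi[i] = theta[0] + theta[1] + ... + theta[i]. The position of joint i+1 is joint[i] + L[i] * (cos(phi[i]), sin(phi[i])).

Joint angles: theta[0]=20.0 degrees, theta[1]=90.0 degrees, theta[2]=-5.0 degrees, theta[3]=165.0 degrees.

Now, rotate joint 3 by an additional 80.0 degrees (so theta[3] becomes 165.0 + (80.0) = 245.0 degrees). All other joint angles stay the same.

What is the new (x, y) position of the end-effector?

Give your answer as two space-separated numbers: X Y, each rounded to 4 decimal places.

Answer: 13.3958 18.1500

Derivation:
joint[0] = (0.0000, 0.0000)  (base)
link 0: phi[0] = 20 = 20 deg
  cos(20 deg) = 0.9397, sin(20 deg) = 0.3420
  joint[1] = (0.0000, 0.0000) + 10.4 * (0.9397, 0.3420) = (0.0000 + 9.7728, 0.0000 + 3.5570) = (9.7728, 3.5570)
link 1: phi[1] = 20 + 90 = 110 deg
  cos(110 deg) = -0.3420, sin(110 deg) = 0.9397
  joint[2] = (9.7728, 3.5570) + 10.1 * (-0.3420, 0.9397) = (9.7728 + -3.4544, 3.5570 + 9.4909) = (6.3184, 13.0479)
link 2: phi[2] = 20 + 90 + -5 = 105 deg
  cos(105 deg) = -0.2588, sin(105 deg) = 0.9659
  joint[3] = (6.3184, 13.0479) + 6.9 * (-0.2588, 0.9659) = (6.3184 + -1.7859, 13.0479 + 6.6649) = (4.5325, 19.7128)
link 3: phi[3] = 20 + 90 + -5 + 245 = 350 deg
  cos(350 deg) = 0.9848, sin(350 deg) = -0.1736
  joint[4] = (4.5325, 19.7128) + 9 * (0.9848, -0.1736) = (4.5325 + 8.8633, 19.7128 + -1.5628) = (13.3958, 18.1500)
End effector: (13.3958, 18.1500)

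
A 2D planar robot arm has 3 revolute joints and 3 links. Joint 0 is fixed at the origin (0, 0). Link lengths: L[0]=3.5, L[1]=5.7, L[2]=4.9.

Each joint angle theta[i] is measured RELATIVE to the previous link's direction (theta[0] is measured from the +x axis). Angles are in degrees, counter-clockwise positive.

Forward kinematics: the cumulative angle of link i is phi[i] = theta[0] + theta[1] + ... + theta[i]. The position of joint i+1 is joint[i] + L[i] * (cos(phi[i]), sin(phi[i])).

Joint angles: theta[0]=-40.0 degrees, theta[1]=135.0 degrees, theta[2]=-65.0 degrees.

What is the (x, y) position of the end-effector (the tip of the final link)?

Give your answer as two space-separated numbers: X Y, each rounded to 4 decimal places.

joint[0] = (0.0000, 0.0000)  (base)
link 0: phi[0] = -40 = -40 deg
  cos(-40 deg) = 0.7660, sin(-40 deg) = -0.6428
  joint[1] = (0.0000, 0.0000) + 3.5 * (0.7660, -0.6428) = (0.0000 + 2.6812, 0.0000 + -2.2498) = (2.6812, -2.2498)
link 1: phi[1] = -40 + 135 = 95 deg
  cos(95 deg) = -0.0872, sin(95 deg) = 0.9962
  joint[2] = (2.6812, -2.2498) + 5.7 * (-0.0872, 0.9962) = (2.6812 + -0.4968, -2.2498 + 5.6783) = (2.1844, 3.4286)
link 2: phi[2] = -40 + 135 + -65 = 30 deg
  cos(30 deg) = 0.8660, sin(30 deg) = 0.5000
  joint[3] = (2.1844, 3.4286) + 4.9 * (0.8660, 0.5000) = (2.1844 + 4.2435, 3.4286 + 2.4500) = (6.4279, 5.8786)
End effector: (6.4279, 5.8786)

Answer: 6.4279 5.8786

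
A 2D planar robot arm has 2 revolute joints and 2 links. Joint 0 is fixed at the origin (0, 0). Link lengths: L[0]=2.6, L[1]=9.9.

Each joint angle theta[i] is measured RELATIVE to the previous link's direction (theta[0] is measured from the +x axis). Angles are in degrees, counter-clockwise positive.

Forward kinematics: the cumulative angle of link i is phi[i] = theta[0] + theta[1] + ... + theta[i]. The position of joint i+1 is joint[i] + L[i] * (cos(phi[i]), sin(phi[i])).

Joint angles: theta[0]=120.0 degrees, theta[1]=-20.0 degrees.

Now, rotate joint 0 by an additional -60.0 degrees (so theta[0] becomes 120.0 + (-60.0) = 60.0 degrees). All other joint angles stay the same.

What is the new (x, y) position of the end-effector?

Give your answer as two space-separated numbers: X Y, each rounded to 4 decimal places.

joint[0] = (0.0000, 0.0000)  (base)
link 0: phi[0] = 60 = 60 deg
  cos(60 deg) = 0.5000, sin(60 deg) = 0.8660
  joint[1] = (0.0000, 0.0000) + 2.6 * (0.5000, 0.8660) = (0.0000 + 1.3000, 0.0000 + 2.2517) = (1.3000, 2.2517)
link 1: phi[1] = 60 + -20 = 40 deg
  cos(40 deg) = 0.7660, sin(40 deg) = 0.6428
  joint[2] = (1.3000, 2.2517) + 9.9 * (0.7660, 0.6428) = (1.3000 + 7.5838, 2.2517 + 6.3636) = (8.8838, 8.6153)
End effector: (8.8838, 8.6153)

Answer: 8.8838 8.6153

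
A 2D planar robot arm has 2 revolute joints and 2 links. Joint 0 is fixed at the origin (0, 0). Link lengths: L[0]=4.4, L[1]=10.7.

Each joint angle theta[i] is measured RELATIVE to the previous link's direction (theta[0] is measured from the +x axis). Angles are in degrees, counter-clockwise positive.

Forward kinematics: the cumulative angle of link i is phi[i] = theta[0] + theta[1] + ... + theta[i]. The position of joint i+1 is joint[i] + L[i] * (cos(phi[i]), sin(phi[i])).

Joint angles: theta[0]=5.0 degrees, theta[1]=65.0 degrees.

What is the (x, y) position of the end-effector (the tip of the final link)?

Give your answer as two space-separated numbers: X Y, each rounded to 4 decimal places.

joint[0] = (0.0000, 0.0000)  (base)
link 0: phi[0] = 5 = 5 deg
  cos(5 deg) = 0.9962, sin(5 deg) = 0.0872
  joint[1] = (0.0000, 0.0000) + 4.4 * (0.9962, 0.0872) = (0.0000 + 4.3833, 0.0000 + 0.3835) = (4.3833, 0.3835)
link 1: phi[1] = 5 + 65 = 70 deg
  cos(70 deg) = 0.3420, sin(70 deg) = 0.9397
  joint[2] = (4.3833, 0.3835) + 10.7 * (0.3420, 0.9397) = (4.3833 + 3.6596, 0.3835 + 10.0547) = (8.0429, 10.4382)
End effector: (8.0429, 10.4382)

Answer: 8.0429 10.4382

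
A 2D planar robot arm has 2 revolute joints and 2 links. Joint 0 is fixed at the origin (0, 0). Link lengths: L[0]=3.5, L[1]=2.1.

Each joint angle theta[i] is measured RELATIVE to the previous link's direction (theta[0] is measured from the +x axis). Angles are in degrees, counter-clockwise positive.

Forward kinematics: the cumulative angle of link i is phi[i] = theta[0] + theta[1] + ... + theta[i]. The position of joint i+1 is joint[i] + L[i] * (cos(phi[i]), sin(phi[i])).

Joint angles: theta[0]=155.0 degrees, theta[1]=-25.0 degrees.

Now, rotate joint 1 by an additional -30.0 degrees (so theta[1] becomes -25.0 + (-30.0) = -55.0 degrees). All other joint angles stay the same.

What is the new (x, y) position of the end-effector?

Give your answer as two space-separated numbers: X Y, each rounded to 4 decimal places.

Answer: -3.5367 3.5473

Derivation:
joint[0] = (0.0000, 0.0000)  (base)
link 0: phi[0] = 155 = 155 deg
  cos(155 deg) = -0.9063, sin(155 deg) = 0.4226
  joint[1] = (0.0000, 0.0000) + 3.5 * (-0.9063, 0.4226) = (0.0000 + -3.1721, 0.0000 + 1.4792) = (-3.1721, 1.4792)
link 1: phi[1] = 155 + -55 = 100 deg
  cos(100 deg) = -0.1736, sin(100 deg) = 0.9848
  joint[2] = (-3.1721, 1.4792) + 2.1 * (-0.1736, 0.9848) = (-3.1721 + -0.3647, 1.4792 + 2.0681) = (-3.5367, 3.5473)
End effector: (-3.5367, 3.5473)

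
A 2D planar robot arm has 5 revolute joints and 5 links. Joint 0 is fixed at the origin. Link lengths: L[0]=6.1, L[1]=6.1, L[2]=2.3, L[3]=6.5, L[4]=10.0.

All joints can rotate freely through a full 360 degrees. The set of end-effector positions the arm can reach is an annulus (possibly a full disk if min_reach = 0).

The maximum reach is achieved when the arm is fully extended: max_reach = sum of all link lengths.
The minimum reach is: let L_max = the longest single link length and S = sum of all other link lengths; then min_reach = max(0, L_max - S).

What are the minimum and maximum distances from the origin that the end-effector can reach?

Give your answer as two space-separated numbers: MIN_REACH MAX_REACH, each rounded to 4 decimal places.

Link lengths: [6.1, 6.1, 2.3, 6.5, 10.0]
max_reach = 6.1 + 6.1 + 2.3 + 6.5 + 10 = 31
L_max = max([6.1, 6.1, 2.3, 6.5, 10.0]) = 10
S (sum of others) = 31 - 10 = 21
min_reach = max(0, 10 - 21) = max(0, -11) = 0

Answer: 0.0000 31.0000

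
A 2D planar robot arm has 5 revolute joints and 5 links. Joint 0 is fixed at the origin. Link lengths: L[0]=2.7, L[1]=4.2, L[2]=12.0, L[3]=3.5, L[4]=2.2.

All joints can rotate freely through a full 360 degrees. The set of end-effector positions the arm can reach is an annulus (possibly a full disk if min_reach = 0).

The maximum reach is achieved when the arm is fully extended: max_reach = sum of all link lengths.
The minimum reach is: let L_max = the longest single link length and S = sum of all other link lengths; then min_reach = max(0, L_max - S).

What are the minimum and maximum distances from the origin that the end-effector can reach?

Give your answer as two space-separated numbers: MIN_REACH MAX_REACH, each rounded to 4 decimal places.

Answer: 0.0000 24.6000

Derivation:
Link lengths: [2.7, 4.2, 12.0, 3.5, 2.2]
max_reach = 2.7 + 4.2 + 12 + 3.5 + 2.2 = 24.6
L_max = max([2.7, 4.2, 12.0, 3.5, 2.2]) = 12
S (sum of others) = 24.6 - 12 = 12.6
min_reach = max(0, 12 - 12.6) = max(0, -0.6) = 0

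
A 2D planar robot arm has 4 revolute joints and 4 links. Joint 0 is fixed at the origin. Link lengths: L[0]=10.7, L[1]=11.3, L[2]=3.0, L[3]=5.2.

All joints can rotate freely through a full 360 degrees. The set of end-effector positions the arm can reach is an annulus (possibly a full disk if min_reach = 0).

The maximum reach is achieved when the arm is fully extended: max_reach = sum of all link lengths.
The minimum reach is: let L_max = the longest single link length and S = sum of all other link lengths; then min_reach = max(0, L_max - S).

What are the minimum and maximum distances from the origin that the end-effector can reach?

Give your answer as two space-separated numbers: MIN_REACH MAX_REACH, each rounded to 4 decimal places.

Link lengths: [10.7, 11.3, 3.0, 5.2]
max_reach = 10.7 + 11.3 + 3 + 5.2 = 30.2
L_max = max([10.7, 11.3, 3.0, 5.2]) = 11.3
S (sum of others) = 30.2 - 11.3 = 18.9
min_reach = max(0, 11.3 - 18.9) = max(0, -7.6) = 0

Answer: 0.0000 30.2000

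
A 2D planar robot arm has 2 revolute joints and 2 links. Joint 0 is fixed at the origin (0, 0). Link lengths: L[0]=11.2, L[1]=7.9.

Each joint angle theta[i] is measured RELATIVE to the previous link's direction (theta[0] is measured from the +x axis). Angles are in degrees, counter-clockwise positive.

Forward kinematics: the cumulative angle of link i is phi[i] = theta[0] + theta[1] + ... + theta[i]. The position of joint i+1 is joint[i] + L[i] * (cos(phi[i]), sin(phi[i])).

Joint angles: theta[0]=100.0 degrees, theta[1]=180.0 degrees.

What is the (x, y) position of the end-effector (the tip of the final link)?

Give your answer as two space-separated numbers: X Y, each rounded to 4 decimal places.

joint[0] = (0.0000, 0.0000)  (base)
link 0: phi[0] = 100 = 100 deg
  cos(100 deg) = -0.1736, sin(100 deg) = 0.9848
  joint[1] = (0.0000, 0.0000) + 11.2 * (-0.1736, 0.9848) = (0.0000 + -1.9449, 0.0000 + 11.0298) = (-1.9449, 11.0298)
link 1: phi[1] = 100 + 180 = 280 deg
  cos(280 deg) = 0.1736, sin(280 deg) = -0.9848
  joint[2] = (-1.9449, 11.0298) + 7.9 * (0.1736, -0.9848) = (-1.9449 + 1.3718, 11.0298 + -7.7800) = (-0.5730, 3.2499)
End effector: (-0.5730, 3.2499)

Answer: -0.5730 3.2499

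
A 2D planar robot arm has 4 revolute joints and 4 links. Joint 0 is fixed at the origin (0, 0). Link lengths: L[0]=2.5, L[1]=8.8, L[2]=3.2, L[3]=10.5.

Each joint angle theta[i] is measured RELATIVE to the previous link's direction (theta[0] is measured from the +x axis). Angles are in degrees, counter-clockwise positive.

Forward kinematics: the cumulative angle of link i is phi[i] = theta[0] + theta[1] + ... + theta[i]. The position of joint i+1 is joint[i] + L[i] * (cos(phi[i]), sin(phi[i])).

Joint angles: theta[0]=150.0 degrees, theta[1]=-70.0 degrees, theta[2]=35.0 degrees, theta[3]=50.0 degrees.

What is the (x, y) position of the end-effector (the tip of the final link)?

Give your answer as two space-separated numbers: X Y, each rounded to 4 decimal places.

joint[0] = (0.0000, 0.0000)  (base)
link 0: phi[0] = 150 = 150 deg
  cos(150 deg) = -0.8660, sin(150 deg) = 0.5000
  joint[1] = (0.0000, 0.0000) + 2.5 * (-0.8660, 0.5000) = (0.0000 + -2.1651, 0.0000 + 1.2500) = (-2.1651, 1.2500)
link 1: phi[1] = 150 + -70 = 80 deg
  cos(80 deg) = 0.1736, sin(80 deg) = 0.9848
  joint[2] = (-2.1651, 1.2500) + 8.8 * (0.1736, 0.9848) = (-2.1651 + 1.5281, 1.2500 + 8.6663) = (-0.6370, 9.9163)
link 2: phi[2] = 150 + -70 + 35 = 115 deg
  cos(115 deg) = -0.4226, sin(115 deg) = 0.9063
  joint[3] = (-0.6370, 9.9163) + 3.2 * (-0.4226, 0.9063) = (-0.6370 + -1.3524, 9.9163 + 2.9002) = (-1.9893, 12.8165)
link 3: phi[3] = 150 + -70 + 35 + 50 = 165 deg
  cos(165 deg) = -0.9659, sin(165 deg) = 0.2588
  joint[4] = (-1.9893, 12.8165) + 10.5 * (-0.9659, 0.2588) = (-1.9893 + -10.1422, 12.8165 + 2.7176) = (-12.1316, 15.5341)
End effector: (-12.1316, 15.5341)

Answer: -12.1316 15.5341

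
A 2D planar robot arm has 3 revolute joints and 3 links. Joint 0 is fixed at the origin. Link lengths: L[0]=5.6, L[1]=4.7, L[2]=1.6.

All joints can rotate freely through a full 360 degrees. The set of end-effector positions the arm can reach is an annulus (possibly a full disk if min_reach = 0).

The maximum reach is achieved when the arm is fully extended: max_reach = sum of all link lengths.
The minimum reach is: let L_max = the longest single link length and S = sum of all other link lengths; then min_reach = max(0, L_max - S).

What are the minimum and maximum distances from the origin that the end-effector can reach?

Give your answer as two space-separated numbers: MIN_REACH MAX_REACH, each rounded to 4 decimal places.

Answer: 0.0000 11.9000

Derivation:
Link lengths: [5.6, 4.7, 1.6]
max_reach = 5.6 + 4.7 + 1.6 = 11.9
L_max = max([5.6, 4.7, 1.6]) = 5.6
S (sum of others) = 11.9 - 5.6 = 6.3
min_reach = max(0, 5.6 - 6.3) = max(0, -0.7) = 0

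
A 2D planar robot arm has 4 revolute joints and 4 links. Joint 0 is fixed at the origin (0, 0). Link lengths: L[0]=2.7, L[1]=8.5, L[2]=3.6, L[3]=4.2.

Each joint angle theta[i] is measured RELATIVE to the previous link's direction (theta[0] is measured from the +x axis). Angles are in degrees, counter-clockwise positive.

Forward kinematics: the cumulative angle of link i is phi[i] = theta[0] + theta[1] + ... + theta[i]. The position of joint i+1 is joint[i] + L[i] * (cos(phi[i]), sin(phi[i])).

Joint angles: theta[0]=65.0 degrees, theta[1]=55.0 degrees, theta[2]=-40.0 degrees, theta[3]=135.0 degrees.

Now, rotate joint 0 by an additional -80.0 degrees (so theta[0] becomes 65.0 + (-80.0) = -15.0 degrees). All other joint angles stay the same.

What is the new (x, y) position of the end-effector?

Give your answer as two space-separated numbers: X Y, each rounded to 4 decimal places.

joint[0] = (0.0000, 0.0000)  (base)
link 0: phi[0] = -15 = -15 deg
  cos(-15 deg) = 0.9659, sin(-15 deg) = -0.2588
  joint[1] = (0.0000, 0.0000) + 2.7 * (0.9659, -0.2588) = (0.0000 + 2.6080, 0.0000 + -0.6988) = (2.6080, -0.6988)
link 1: phi[1] = -15 + 55 = 40 deg
  cos(40 deg) = 0.7660, sin(40 deg) = 0.6428
  joint[2] = (2.6080, -0.6988) + 8.5 * (0.7660, 0.6428) = (2.6080 + 6.5114, -0.6988 + 5.4637) = (9.1194, 4.7649)
link 2: phi[2] = -15 + 55 + -40 = 0 deg
  cos(0 deg) = 1.0000, sin(0 deg) = 0.0000
  joint[3] = (9.1194, 4.7649) + 3.6 * (1.0000, 0.0000) = (9.1194 + 3.6000, 4.7649 + 0.0000) = (12.7194, 4.7649)
link 3: phi[3] = -15 + 55 + -40 + 135 = 135 deg
  cos(135 deg) = -0.7071, sin(135 deg) = 0.7071
  joint[4] = (12.7194, 4.7649) + 4.2 * (-0.7071, 0.7071) = (12.7194 + -2.9698, 4.7649 + 2.9698) = (9.7495, 7.7347)
End effector: (9.7495, 7.7347)

Answer: 9.7495 7.7347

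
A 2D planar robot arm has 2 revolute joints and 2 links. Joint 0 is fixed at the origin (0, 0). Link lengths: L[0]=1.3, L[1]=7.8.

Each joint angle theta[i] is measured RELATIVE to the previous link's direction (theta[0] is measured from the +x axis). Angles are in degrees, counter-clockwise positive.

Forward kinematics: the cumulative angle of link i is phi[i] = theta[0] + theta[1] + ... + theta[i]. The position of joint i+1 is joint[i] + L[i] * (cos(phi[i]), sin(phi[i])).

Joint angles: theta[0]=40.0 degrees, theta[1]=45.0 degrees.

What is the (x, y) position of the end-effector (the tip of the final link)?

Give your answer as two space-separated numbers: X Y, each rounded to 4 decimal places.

joint[0] = (0.0000, 0.0000)  (base)
link 0: phi[0] = 40 = 40 deg
  cos(40 deg) = 0.7660, sin(40 deg) = 0.6428
  joint[1] = (0.0000, 0.0000) + 1.3 * (0.7660, 0.6428) = (0.0000 + 0.9959, 0.0000 + 0.8356) = (0.9959, 0.8356)
link 1: phi[1] = 40 + 45 = 85 deg
  cos(85 deg) = 0.0872, sin(85 deg) = 0.9962
  joint[2] = (0.9959, 0.8356) + 7.8 * (0.0872, 0.9962) = (0.9959 + 0.6798, 0.8356 + 7.7703) = (1.6757, 8.6059)
End effector: (1.6757, 8.6059)

Answer: 1.6757 8.6059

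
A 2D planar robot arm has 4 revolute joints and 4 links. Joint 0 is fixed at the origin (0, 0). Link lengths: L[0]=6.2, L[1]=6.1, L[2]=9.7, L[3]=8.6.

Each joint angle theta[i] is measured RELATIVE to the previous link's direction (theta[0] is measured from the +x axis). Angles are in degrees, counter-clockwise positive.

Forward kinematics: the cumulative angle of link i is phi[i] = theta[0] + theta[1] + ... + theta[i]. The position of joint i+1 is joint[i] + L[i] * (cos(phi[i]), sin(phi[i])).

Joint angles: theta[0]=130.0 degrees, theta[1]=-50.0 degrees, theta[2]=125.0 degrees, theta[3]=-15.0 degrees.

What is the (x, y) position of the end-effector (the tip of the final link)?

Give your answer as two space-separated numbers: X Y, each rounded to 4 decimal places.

joint[0] = (0.0000, 0.0000)  (base)
link 0: phi[0] = 130 = 130 deg
  cos(130 deg) = -0.6428, sin(130 deg) = 0.7660
  joint[1] = (0.0000, 0.0000) + 6.2 * (-0.6428, 0.7660) = (0.0000 + -3.9853, 0.0000 + 4.7495) = (-3.9853, 4.7495)
link 1: phi[1] = 130 + -50 = 80 deg
  cos(80 deg) = 0.1736, sin(80 deg) = 0.9848
  joint[2] = (-3.9853, 4.7495) + 6.1 * (0.1736, 0.9848) = (-3.9853 + 1.0593, 4.7495 + 6.0073) = (-2.9260, 10.7568)
link 2: phi[2] = 130 + -50 + 125 = 205 deg
  cos(205 deg) = -0.9063, sin(205 deg) = -0.4226
  joint[3] = (-2.9260, 10.7568) + 9.7 * (-0.9063, -0.4226) = (-2.9260 + -8.7912, 10.7568 + -4.0994) = (-11.7172, 6.6574)
link 3: phi[3] = 130 + -50 + 125 + -15 = 190 deg
  cos(190 deg) = -0.9848, sin(190 deg) = -0.1736
  joint[4] = (-11.7172, 6.6574) + 8.6 * (-0.9848, -0.1736) = (-11.7172 + -8.4693, 6.6574 + -1.4934) = (-20.1866, 5.1640)
End effector: (-20.1866, 5.1640)

Answer: -20.1866 5.1640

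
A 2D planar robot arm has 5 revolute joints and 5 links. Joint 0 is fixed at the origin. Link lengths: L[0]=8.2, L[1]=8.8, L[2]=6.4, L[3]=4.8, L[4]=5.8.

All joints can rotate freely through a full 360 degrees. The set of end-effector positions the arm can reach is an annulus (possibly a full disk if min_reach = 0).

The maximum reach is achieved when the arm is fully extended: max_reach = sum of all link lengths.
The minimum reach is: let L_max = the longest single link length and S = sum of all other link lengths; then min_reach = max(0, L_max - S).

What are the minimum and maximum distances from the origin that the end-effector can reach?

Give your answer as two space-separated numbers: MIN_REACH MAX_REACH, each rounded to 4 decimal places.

Answer: 0.0000 34.0000

Derivation:
Link lengths: [8.2, 8.8, 6.4, 4.8, 5.8]
max_reach = 8.2 + 8.8 + 6.4 + 4.8 + 5.8 = 34
L_max = max([8.2, 8.8, 6.4, 4.8, 5.8]) = 8.8
S (sum of others) = 34 - 8.8 = 25.2
min_reach = max(0, 8.8 - 25.2) = max(0, -16.4) = 0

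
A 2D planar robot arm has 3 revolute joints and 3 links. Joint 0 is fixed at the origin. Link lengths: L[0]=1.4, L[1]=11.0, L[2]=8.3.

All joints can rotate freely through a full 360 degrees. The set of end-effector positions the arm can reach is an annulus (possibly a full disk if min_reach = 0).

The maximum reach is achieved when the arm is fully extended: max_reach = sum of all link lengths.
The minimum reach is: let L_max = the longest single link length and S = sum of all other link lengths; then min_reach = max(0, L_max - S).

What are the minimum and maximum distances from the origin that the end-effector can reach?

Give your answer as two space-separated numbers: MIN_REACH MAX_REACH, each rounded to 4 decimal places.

Link lengths: [1.4, 11.0, 8.3]
max_reach = 1.4 + 11 + 8.3 = 20.7
L_max = max([1.4, 11.0, 8.3]) = 11
S (sum of others) = 20.7 - 11 = 9.7
min_reach = max(0, 11 - 9.7) = max(0, 1.3) = 1.3

Answer: 1.3000 20.7000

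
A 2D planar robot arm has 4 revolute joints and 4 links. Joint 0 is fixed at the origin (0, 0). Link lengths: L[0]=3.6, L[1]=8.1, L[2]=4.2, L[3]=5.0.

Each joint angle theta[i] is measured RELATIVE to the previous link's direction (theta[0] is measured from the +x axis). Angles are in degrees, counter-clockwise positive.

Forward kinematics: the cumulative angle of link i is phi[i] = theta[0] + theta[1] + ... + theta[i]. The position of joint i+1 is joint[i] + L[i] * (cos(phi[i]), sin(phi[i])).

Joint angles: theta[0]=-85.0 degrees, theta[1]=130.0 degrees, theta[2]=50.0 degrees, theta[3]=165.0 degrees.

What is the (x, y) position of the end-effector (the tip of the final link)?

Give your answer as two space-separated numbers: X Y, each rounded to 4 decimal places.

Answer: 4.8070 1.4012

Derivation:
joint[0] = (0.0000, 0.0000)  (base)
link 0: phi[0] = -85 = -85 deg
  cos(-85 deg) = 0.0872, sin(-85 deg) = -0.9962
  joint[1] = (0.0000, 0.0000) + 3.6 * (0.0872, -0.9962) = (0.0000 + 0.3138, 0.0000 + -3.5863) = (0.3138, -3.5863)
link 1: phi[1] = -85 + 130 = 45 deg
  cos(45 deg) = 0.7071, sin(45 deg) = 0.7071
  joint[2] = (0.3138, -3.5863) + 8.1 * (0.7071, 0.7071) = (0.3138 + 5.7276, -3.5863 + 5.7276) = (6.0413, 2.1413)
link 2: phi[2] = -85 + 130 + 50 = 95 deg
  cos(95 deg) = -0.0872, sin(95 deg) = 0.9962
  joint[3] = (6.0413, 2.1413) + 4.2 * (-0.0872, 0.9962) = (6.0413 + -0.3661, 2.1413 + 4.1840) = (5.6753, 6.3253)
link 3: phi[3] = -85 + 130 + 50 + 165 = 260 deg
  cos(260 deg) = -0.1736, sin(260 deg) = -0.9848
  joint[4] = (5.6753, 6.3253) + 5 * (-0.1736, -0.9848) = (5.6753 + -0.8682, 6.3253 + -4.9240) = (4.8070, 1.4012)
End effector: (4.8070, 1.4012)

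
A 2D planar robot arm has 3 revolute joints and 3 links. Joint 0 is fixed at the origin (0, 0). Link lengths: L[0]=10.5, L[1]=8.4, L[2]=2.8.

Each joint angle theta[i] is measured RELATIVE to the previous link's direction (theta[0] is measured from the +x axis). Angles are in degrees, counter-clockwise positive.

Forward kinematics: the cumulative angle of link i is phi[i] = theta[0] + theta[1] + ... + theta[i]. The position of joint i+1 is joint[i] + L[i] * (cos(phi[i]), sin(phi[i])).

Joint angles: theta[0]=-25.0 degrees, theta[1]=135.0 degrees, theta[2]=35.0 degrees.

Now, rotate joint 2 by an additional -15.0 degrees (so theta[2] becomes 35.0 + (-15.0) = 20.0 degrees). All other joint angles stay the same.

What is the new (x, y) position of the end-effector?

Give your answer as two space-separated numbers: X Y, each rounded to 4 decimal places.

joint[0] = (0.0000, 0.0000)  (base)
link 0: phi[0] = -25 = -25 deg
  cos(-25 deg) = 0.9063, sin(-25 deg) = -0.4226
  joint[1] = (0.0000, 0.0000) + 10.5 * (0.9063, -0.4226) = (0.0000 + 9.5162, 0.0000 + -4.4375) = (9.5162, -4.4375)
link 1: phi[1] = -25 + 135 = 110 deg
  cos(110 deg) = -0.3420, sin(110 deg) = 0.9397
  joint[2] = (9.5162, -4.4375) + 8.4 * (-0.3420, 0.9397) = (9.5162 + -2.8730, -4.4375 + 7.8934) = (6.6433, 3.4559)
link 2: phi[2] = -25 + 135 + 20 = 130 deg
  cos(130 deg) = -0.6428, sin(130 deg) = 0.7660
  joint[3] = (6.6433, 3.4559) + 2.8 * (-0.6428, 0.7660) = (6.6433 + -1.7998, 3.4559 + 2.1449) = (4.8435, 5.6009)
End effector: (4.8435, 5.6009)

Answer: 4.8435 5.6009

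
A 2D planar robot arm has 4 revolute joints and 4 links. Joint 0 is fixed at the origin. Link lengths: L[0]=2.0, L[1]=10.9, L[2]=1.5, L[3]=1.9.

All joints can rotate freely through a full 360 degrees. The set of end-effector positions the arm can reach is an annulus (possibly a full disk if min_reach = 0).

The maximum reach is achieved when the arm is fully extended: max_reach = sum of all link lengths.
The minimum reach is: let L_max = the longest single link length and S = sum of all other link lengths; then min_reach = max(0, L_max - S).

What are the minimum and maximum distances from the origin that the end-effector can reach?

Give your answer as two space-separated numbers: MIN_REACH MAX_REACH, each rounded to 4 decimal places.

Link lengths: [2.0, 10.9, 1.5, 1.9]
max_reach = 2 + 10.9 + 1.5 + 1.9 = 16.3
L_max = max([2.0, 10.9, 1.5, 1.9]) = 10.9
S (sum of others) = 16.3 - 10.9 = 5.4
min_reach = max(0, 10.9 - 5.4) = max(0, 5.5) = 5.5

Answer: 5.5000 16.3000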